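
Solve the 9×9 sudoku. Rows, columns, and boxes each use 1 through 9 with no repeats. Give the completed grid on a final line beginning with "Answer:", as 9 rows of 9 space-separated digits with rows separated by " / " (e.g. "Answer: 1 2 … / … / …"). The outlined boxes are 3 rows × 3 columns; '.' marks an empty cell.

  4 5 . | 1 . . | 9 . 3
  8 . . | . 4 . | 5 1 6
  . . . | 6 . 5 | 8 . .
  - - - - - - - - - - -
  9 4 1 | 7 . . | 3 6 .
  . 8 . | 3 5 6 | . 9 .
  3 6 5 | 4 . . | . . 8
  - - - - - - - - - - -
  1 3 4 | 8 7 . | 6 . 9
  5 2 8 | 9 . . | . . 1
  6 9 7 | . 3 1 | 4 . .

Step 1. [r2c4∈{2}] r2c4 is down to just 2, so r2c4=2.
Step 2. [r5c3∈{2}] only 2 remains possible at r5c3 ⇒ r5c3=2.
Step 3. [r1c8∈{2,7}] across row 1, 2 lands solely at r1c8, so r1c8=2.
Step 4. [r6c8∈{7}] r6c8 is down to just 7 ⇒ r6c8=7.
Step 5. [r6c7∈{1,2}] r6c7 is the only open cell in col 7 admitting 2, so r6c7=2.
Step 6. [r3c5∈{9}] r3c5 is down to just 9. So r3c5=9.
Step 7. [r2c2∈{7}] only 7 remains possible at r2c2, so r2c2=7.
Step 8. [r9c4∈{5}] only 5 remains possible at r9c4, so r9c4=5.
Step 9. [r1c5∈{8}] r1c5's peers cover all but 8. So r1c5=8.
Step 10. [r7c6∈{2}] nothing but 2 survives at r7c6, so r7c6=2.
Step 11. [r3c3∈{3}] r3c3's peers cover all but 3. So r3c3=3.
Step 12. [r3c8∈{4}] r3c8 has the single candidate 4. So r3c8=4.
Step 13. [r6c6∈{9}] only 9 remains possible at r6c6 ⇒ r6c6=9.
Step 14. [r9c8∈{8}] nothing but 8 survives at r9c8, so r9c8=8.
Step 15. [r2c6∈{3}] r2c6 is down to just 3. So r2c6=3.
Step 16. [r6c5∈{1}] r6c5 has the single candidate 1, so r6c5=1.
Step 17. [r8c6∈{4}] only 4 remains possible at r8c6, so r8c6=4.
Step 18. [r3c1∈{2}] only 2 remains possible at r3c1. So r3c1=2.
Step 19. [r8c7∈{7}] r8c7 has the single candidate 7 ⇒ r8c7=7.
Step 20. [r2c3∈{9}] r2c3 is down to just 9. So r2c3=9.
Step 21. [r1c3∈{6}] nothing but 6 survives at r1c3 ⇒ r1c3=6.
Step 22. [r5c1∈{7}] nothing but 7 survives at r5c1. So r5c1=7.
Step 23. [r4c5∈{2}] r4c5's peers cover all but 2, so r4c5=2.
Step 24. [r8c8∈{3}] only 3 remains possible at r8c8, so r8c8=3.
Step 25. [r5c9∈{4}] only 4 remains possible at r5c9 ⇒ r5c9=4.
Step 26. [r9c9∈{2}] r9c9's peers cover all but 2. So r9c9=2.
Step 27. [r5c7∈{1}] r5c7 is down to just 1, so r5c7=1.
Step 28. [r3c2∈{1}] r3c2 has the single candidate 1, so r3c2=1.
Step 29. [r4c6∈{8}] r4c6 has the single candidate 8, so r4c6=8.
Step 30. [r3c9∈{7}] r3c9's peers cover all but 7. So r3c9=7.
Step 31. [r1c6∈{7}] only 7 remains possible at r1c6, so r1c6=7.
Step 32. [r8c5∈{6}] only 6 remains possible at r8c5, so r8c5=6.
Step 33. [r4c9∈{5}] only 5 remains possible at r4c9, so r4c9=5.
Step 34. [r7c8∈{5}] only 5 remains possible at r7c8. So r7c8=5.

Answer: 4 5 6 1 8 7 9 2 3 / 8 7 9 2 4 3 5 1 6 / 2 1 3 6 9 5 8 4 7 / 9 4 1 7 2 8 3 6 5 / 7 8 2 3 5 6 1 9 4 / 3 6 5 4 1 9 2 7 8 / 1 3 4 8 7 2 6 5 9 / 5 2 8 9 6 4 7 3 1 / 6 9 7 5 3 1 4 8 2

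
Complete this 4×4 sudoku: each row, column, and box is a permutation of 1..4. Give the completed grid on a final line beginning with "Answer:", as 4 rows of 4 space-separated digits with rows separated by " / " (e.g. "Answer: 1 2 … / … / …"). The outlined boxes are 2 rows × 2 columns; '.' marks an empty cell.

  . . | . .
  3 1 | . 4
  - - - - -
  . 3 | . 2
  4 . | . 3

Step 1. [r1c1∈{2}] nothing but 2 survives at r1c1. So r1c1=2.
Step 2. [r4c3∈{1}] r4c3's peers cover all but 1. So r4c3=1.
Step 3. [r3c1∈{1}] r3c1 is down to just 1, so r3c1=1.
Step 4. [r4c2∈{2}] r4c2's peers cover all but 2. So r4c2=2.
Step 5. [r1c2∈{4}] nothing but 4 survives at r1c2 ⇒ r1c2=4.
Step 6. [r2c3∈{2}] r2c3 is down to just 2, so r2c3=2.
Step 7. [r1c4∈{1}] only 1 remains possible at r1c4, so r1c4=1.
Step 8. [r3c3∈{4}] nothing but 4 survives at r3c3. So r3c3=4.
Step 9. [r1c3∈{3}] r1c3 has the single candidate 3 ⇒ r1c3=3.

Answer: 2 4 3 1 / 3 1 2 4 / 1 3 4 2 / 4 2 1 3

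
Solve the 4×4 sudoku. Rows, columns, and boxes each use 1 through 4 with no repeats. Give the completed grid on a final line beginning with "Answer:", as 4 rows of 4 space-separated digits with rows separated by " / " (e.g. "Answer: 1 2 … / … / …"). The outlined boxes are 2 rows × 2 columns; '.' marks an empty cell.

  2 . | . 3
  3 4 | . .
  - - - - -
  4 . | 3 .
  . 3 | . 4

Step 1. [r4c3∈{1,2}] across row 4, 2 lands solely at r4c3, so r4c3=2.
Step 2. [r2c3∈{1}] r2c3 is down to just 1 ⇒ r2c3=1.
Step 3. [r3c2∈{1,2}] across row 3, 2 lands solely at r3c2 ⇒ r3c2=2.
Step 4. [r1c2∈{1}] r1c2 is down to just 1. So r1c2=1.
Step 5. [r1c3∈{4}] r1c3 has the single candidate 4 ⇒ r1c3=4.
Step 6. [r3c4∈{1}] r3c4's peers cover all but 1. So r3c4=1.
Step 7. [r4c1∈{1}] r4c1 is down to just 1. So r4c1=1.
Step 8. [r2c4∈{2}] r2c4 has the single candidate 2. So r2c4=2.

Answer: 2 1 4 3 / 3 4 1 2 / 4 2 3 1 / 1 3 2 4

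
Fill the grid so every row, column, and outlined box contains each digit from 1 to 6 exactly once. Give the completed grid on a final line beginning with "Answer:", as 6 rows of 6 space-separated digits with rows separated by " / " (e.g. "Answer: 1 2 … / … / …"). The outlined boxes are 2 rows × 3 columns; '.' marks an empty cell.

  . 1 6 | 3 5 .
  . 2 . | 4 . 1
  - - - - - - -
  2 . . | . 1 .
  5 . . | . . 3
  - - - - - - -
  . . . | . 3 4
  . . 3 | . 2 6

Step 1. [r4c5∈{4,6}] 4 has one home in col 5: r4c5. So r4c5=4.
Step 2. [r4c2∈{6}] r4c2 is down to just 6, so r4c2=6.
Step 3. [r5c2∈{5}] nothing but 5 survives at r5c2. So r5c2=5.
Step 4. [r5c4∈{1}] r5c4 has the single candidate 1, so r5c4=1.
Step 5. [r6c2∈{4}] nothing but 4 survives at r6c2, so r6c2=4.
Step 6. [r6c4∈{5}] r6c4 is down to just 5. So r6c4=5.
Step 7. [r3c3∈{4}] r3c3's peers cover all but 4, so r3c3=4.
Step 8. [r6c1∈{1}] only 1 remains possible at r6c1 ⇒ r6c1=1.
Step 9. [r2c5∈{6}] r2c5 is down to just 6. So r2c5=6.
Step 10. [r2c1∈{3}] nothing but 3 survives at r2c1 ⇒ r2c1=3.
Step 11. [r3c4∈{6}] r3c4 is down to just 6, so r3c4=6.
Step 12. [r4c3∈{1}] r4c3's peers cover all but 1. So r4c3=1.
Step 13. [r1c1∈{4}] r1c1 is down to just 4 ⇒ r1c1=4.
Step 14. [r3c2∈{3}] r3c2 is down to just 3, so r3c2=3.
Step 15. [r2c3∈{5}] r2c3's peers cover all but 5 ⇒ r2c3=5.
Step 16. [r3c6∈{5}] r3c6 has the single candidate 5, so r3c6=5.
Step 17. [r4c4∈{2}] nothing but 2 survives at r4c4, so r4c4=2.
Step 18. [r5c3∈{2}] nothing but 2 survives at r5c3, so r5c3=2.
Step 19. [r5c1∈{6}] r5c1 is down to just 6. So r5c1=6.
Step 20. [r1c6∈{2}] only 2 remains possible at r1c6. So r1c6=2.

Answer: 4 1 6 3 5 2 / 3 2 5 4 6 1 / 2 3 4 6 1 5 / 5 6 1 2 4 3 / 6 5 2 1 3 4 / 1 4 3 5 2 6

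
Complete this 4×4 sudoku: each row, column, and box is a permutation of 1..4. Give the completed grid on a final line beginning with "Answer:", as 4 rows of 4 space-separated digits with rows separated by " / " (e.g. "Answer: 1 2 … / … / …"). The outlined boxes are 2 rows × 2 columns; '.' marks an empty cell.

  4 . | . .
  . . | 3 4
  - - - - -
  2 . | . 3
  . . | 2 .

Step 1. [r4c4∈{1}] only 1 remains possible at r4c4, so r4c4=1.
Step 2. [r1c2∈{1,2,3}] 3 has one home in row 1: r1c2 ⇒ r1c2=3.
Step 3. [r3c2∈{1,4}] 1 has one home in row 3: r3c2. So r3c2=1.
Step 4. [r4c2∈{4}] r4c2's peers cover all but 4, so r4c2=4.
Step 5. [r2c2∈{2}] nothing but 2 survives at r2c2 ⇒ r2c2=2.
Step 6. [r1c3∈{1}] only 1 remains possible at r1c3, so r1c3=1.
Step 7. [r1c4∈{2}] r1c4's peers cover all but 2. So r1c4=2.
Step 8. [r2c1∈{1}] nothing but 1 survives at r2c1 ⇒ r2c1=1.
Step 9. [r4c1∈{3}] r4c1's peers cover all but 3 ⇒ r4c1=3.
Step 10. [r3c3∈{4}] nothing but 4 survives at r3c3. So r3c3=4.

Answer: 4 3 1 2 / 1 2 3 4 / 2 1 4 3 / 3 4 2 1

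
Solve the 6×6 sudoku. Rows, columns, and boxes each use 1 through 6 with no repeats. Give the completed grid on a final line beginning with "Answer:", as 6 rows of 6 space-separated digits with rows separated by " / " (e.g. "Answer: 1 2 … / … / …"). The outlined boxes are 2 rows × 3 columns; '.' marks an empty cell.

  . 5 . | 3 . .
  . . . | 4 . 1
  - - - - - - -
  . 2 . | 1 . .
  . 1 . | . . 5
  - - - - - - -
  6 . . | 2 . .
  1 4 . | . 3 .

Step 1. [r4c4∈{6}] r4c4's peers cover all but 6, so r4c4=6.
Step 2. [r1c6∈{2,6}] in col 6, 2 fits only at r1c6 ⇒ r1c6=2.
Step 3. [r3c5∈{4}] r3c5 has the single candidate 4. So r3c5=4.
Step 4. [r3c3∈{3,5,6}] across row 3, 6 lands solely at r3c3. So r3c3=6.
Step 5. [r5c2∈{3}] only 3 remains possible at r5c2 ⇒ r5c2=3.
Step 6. [r6c4∈{5}] r6c4's peers cover all but 5, so r6c4=5.
Step 7. [r2c1∈{2,3}] across col 1, 2 lands solely at r2c1, so r2c1=2.
Step 8. [r1c1∈{4}] only 4 remains possible at r1c1. So r1c1=4.
Step 9. [r4c1∈{3}] r4c1 is down to just 3 ⇒ r4c1=3.
Step 10. [r2c2∈{6}] nothing but 6 survives at r2c2 ⇒ r2c2=6.
Step 11. [r3c1∈{5}] only 5 remains possible at r3c1, so r3c1=5.
Step 12. [r1c3∈{1}] nothing but 1 survives at r1c3 ⇒ r1c3=1.
Step 13. [r4c3∈{4}] r4c3's peers cover all but 4 ⇒ r4c3=4.
Step 14. [r3c6∈{3}] r3c6's peers cover all but 3. So r3c6=3.
Step 15. [r2c5∈{5}] r2c5 is down to just 5 ⇒ r2c5=5.
Step 16. [r5c6∈{4}] r5c6 is down to just 4. So r5c6=4.
Step 17. [r5c3∈{5}] only 5 remains possible at r5c3. So r5c3=5.
Step 18. [r6c6∈{6}] r6c6 has the single candidate 6. So r6c6=6.
Step 19. [r1c5∈{6}] only 6 remains possible at r1c5 ⇒ r1c5=6.
Step 20. [r2c3∈{3}] only 3 remains possible at r2c3, so r2c3=3.
Step 21. [r4c5∈{2}] nothing but 2 survives at r4c5, so r4c5=2.
Step 22. [r6c3∈{2}] r6c3's peers cover all but 2, so r6c3=2.
Step 23. [r5c5∈{1}] r5c5 has the single candidate 1, so r5c5=1.

Answer: 4 5 1 3 6 2 / 2 6 3 4 5 1 / 5 2 6 1 4 3 / 3 1 4 6 2 5 / 6 3 5 2 1 4 / 1 4 2 5 3 6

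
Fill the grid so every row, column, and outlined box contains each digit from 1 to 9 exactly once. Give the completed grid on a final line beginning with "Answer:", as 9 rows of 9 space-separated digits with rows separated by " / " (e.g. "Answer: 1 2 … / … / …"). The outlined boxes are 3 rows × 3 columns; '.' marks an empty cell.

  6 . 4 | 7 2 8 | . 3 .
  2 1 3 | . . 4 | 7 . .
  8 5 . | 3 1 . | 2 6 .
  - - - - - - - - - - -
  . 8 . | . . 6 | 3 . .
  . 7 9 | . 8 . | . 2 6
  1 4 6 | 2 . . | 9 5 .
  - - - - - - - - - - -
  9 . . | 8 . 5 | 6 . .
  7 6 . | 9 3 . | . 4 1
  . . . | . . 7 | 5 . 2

Step 1. [r9c4∈{1,4,6}] r9c4 is the only open cell in box 8 admitting 1 ⇒ r9c4=1.
Step 2. [r4c5∈{4,5,7,9}] across row 4, 9 lands solely at r4c5 ⇒ r4c5=9.
Step 3. [r4c3∈{2,5}] 2 has one home in row 4: r4c3 ⇒ r4c3=2.
Step 4. [r5c1∈{3,5}] in box 4, 3 fits only at r5c1. So r5c1=3.
Step 5. [r5c4∈{4,5}] across row 5, 5 lands solely at r5c4. So r5c4=5.
Step 6. [r4c8∈{1,7}] across row 4, 1 lands solely at r4c8, so r4c8=1.
Step 7. [r4c9∈{4,7}] row 4 places 7 nowhere but r4c9 ⇒ r4c9=7.
Step 8. [r8c7∈{8}] only 8 remains possible at r8c7 ⇒ r8c7=8.
Step 9. [r2c8∈{8,9}] 8 has one home in col 8: r2c8, so r2c8=8.
Step 10. [r2c9∈{5,9}] 9 has one home in row 2: r2c9, so r2c9=9.
Step 11. [r9c5∈{4,6}] across row 9, 6 lands solely at r9c5, so r9c5=6.
Step 12. [r7c9∈{3}] r7c9's peers cover all but 3, so r7c9=3.
Step 13. [r4c1∈{5}] r4c1 has the single candidate 5 ⇒ r4c1=5.
Step 14. [r9c1∈{4}] r9c1 has the single candidate 4. So r9c1=4.
Step 15. [r6c5∈{7}] r6c5 is down to just 7 ⇒ r6c5=7.
Step 16. [r3c6∈{9}] r3c6 is down to just 9, so r3c6=9.
Step 17. [r8c6∈{2}] r8c6's peers cover all but 2. So r8c6=2.
Step 18. [r9c2∈{3}] r9c2 has the single candidate 3. So r9c2=3.
Step 19. [r7c5∈{4}] r7c5's peers cover all but 4 ⇒ r7c5=4.
Step 20. [r9c8∈{9}] r9c8's peers cover all but 9, so r9c8=9.
Step 21. [r8c3∈{5}] r8c3's peers cover all but 5 ⇒ r8c3=5.
Step 22. [r1c2∈{9}] r1c2's peers cover all but 9 ⇒ r1c2=9.
Step 23. [r5c6∈{1}] only 1 remains possible at r5c6, so r5c6=1.
Step 24. [r3c3∈{7}] r3c3's peers cover all but 7, so r3c3=7.
Step 25. [r7c8∈{7}] only 7 remains possible at r7c8 ⇒ r7c8=7.
Step 26. [r2c4∈{6}] r2c4's peers cover all but 6. So r2c4=6.
Step 27. [r1c9∈{5}] r1c9 is down to just 5 ⇒ r1c9=5.
Step 28. [r6c6∈{3}] nothing but 3 survives at r6c6. So r6c6=3.
Step 29. [r9c3∈{8}] only 8 remains possible at r9c3, so r9c3=8.
Step 30. [r7c3∈{1}] only 1 remains possible at r7c3 ⇒ r7c3=1.
Step 31. [r5c7∈{4}] only 4 remains possible at r5c7, so r5c7=4.
Step 32. [r2c5∈{5}] r2c5 is down to just 5 ⇒ r2c5=5.
Step 33. [r1c7∈{1}] nothing but 1 survives at r1c7 ⇒ r1c7=1.
Step 34. [r3c9∈{4}] r3c9 has the single candidate 4, so r3c9=4.
Step 35. [r6c9∈{8}] only 8 remains possible at r6c9, so r6c9=8.
Step 36. [r4c4∈{4}] r4c4's peers cover all but 4. So r4c4=4.
Step 37. [r7c2∈{2}] r7c2 has the single candidate 2 ⇒ r7c2=2.

Answer: 6 9 4 7 2 8 1 3 5 / 2 1 3 6 5 4 7 8 9 / 8 5 7 3 1 9 2 6 4 / 5 8 2 4 9 6 3 1 7 / 3 7 9 5 8 1 4 2 6 / 1 4 6 2 7 3 9 5 8 / 9 2 1 8 4 5 6 7 3 / 7 6 5 9 3 2 8 4 1 / 4 3 8 1 6 7 5 9 2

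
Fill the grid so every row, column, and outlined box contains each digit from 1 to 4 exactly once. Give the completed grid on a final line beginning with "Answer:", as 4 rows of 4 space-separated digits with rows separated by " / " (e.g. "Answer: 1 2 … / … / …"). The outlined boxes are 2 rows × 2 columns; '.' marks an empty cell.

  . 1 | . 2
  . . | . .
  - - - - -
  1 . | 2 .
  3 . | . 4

Step 1. [r2c2∈{2,3,4}] across col 2, 3 lands solely at r2c2, so r2c2=3.
Step 2. [r1c1∈{4}] r1c1 has the single candidate 4. So r1c1=4.
Step 3. [r2c4∈{1}] r2c4's peers cover all but 1 ⇒ r2c4=1.
Step 4. [r3c2∈{4}] only 4 remains possible at r3c2 ⇒ r3c2=4.
Step 5. [r4c3∈{1}] r4c3 is down to just 1 ⇒ r4c3=1.
Step 6. [r2c1∈{2}] r2c1 has the single candidate 2 ⇒ r2c1=2.
Step 7. [r1c3∈{3}] only 3 remains possible at r1c3. So r1c3=3.
Step 8. [r2c3∈{4}] r2c3 is down to just 4. So r2c3=4.
Step 9. [r4c2∈{2}] r4c2's peers cover all but 2. So r4c2=2.
Step 10. [r3c4∈{3}] r3c4's peers cover all but 3. So r3c4=3.

Answer: 4 1 3 2 / 2 3 4 1 / 1 4 2 3 / 3 2 1 4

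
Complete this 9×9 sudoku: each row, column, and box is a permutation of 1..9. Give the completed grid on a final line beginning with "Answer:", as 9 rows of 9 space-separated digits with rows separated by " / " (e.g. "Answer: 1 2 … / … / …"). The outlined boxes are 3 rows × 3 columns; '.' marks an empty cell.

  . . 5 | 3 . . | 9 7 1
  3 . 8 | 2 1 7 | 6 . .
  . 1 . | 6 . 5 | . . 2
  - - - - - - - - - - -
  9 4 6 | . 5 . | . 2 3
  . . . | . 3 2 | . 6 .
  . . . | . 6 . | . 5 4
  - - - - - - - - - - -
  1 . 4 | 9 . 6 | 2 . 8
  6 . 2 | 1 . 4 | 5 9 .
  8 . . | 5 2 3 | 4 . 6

Step 1. [r3c8∈{3,4,8}] across col 8, 8 lands solely at r3c8 ⇒ r3c8=8.
Step 2. [r8c9∈{7}] nothing but 7 survives at r8c9. So r8c9=7.
Step 3. [r7c2∈{3,5,7}] in row 7, 5 fits only at r7c2, so r7c2=5.
Step 4. [r6c3∈{1,3,7}] col 3 places 3 nowhere but r6c3 ⇒ r6c3=3.
Step 5. [r1c6∈{8}] r1c6 is down to just 8. So r1c6=8.
Step 6. [r2c2∈{9}] r2c2 is down to just 9 ⇒ r2c2=9.
Step 7. [r3c3∈{7}] r3c3's peers cover all but 7 ⇒ r3c3=7.
Step 8. [r1c5∈{4}] nothing but 4 survives at r1c5, so r1c5=4.
Step 9. [r9c2∈{7}] only 7 remains possible at r9c2, so r9c2=7.
Step 10. [r5c2∈{8}] nothing but 8 survives at r5c2, so r5c2=8.
Step 11. [r1c1∈{2}] r1c1's peers cover all but 2 ⇒ r1c1=2.
Step 12. [r6c1∈{7}] nothing but 7 survives at r6c1. So r6c1=7.
Step 13. [r4c6∈{1}] only 1 remains possible at r4c6. So r4c6=1.
Step 14. [r6c7∈{1,8}] 1 has one home in row 6: r6c7, so r6c7=1.
Step 15. [r4c7∈{7,8}] col 7 places 8 nowhere but r4c7. So r4c7=8.
Step 16. [r5c7∈{7}] r5c7's peers cover all but 7. So r5c7=7.
Step 17. [r5c9∈{9}] r5c9's peers cover all but 9 ⇒ r5c9=9.
Step 18. [r5c3∈{1}] nothing but 1 survives at r5c3. So r5c3=1.
Step 19. [r8c2∈{3}] r8c2's peers cover all but 3, so r8c2=3.
Step 20. [r3c5∈{9}] only 9 remains possible at r3c5 ⇒ r3c5=9.
Step 21. [r3c7∈{3}] nothing but 3 survives at r3c7 ⇒ r3c7=3.
Step 22. [r1c2∈{6}] nothing but 6 survives at r1c2 ⇒ r1c2=6.
Step 23. [r8c5∈{8}] r8c5's peers cover all but 8. So r8c5=8.
Step 24. [r4c4∈{7}] r4c4 is down to just 7, so r4c4=7.
Step 25. [r2c8∈{4}] r2c8 has the single candidate 4, so r2c8=4.
Step 26. [r7c8∈{3}] r7c8's peers cover all but 3. So r7c8=3.
Step 27. [r3c1∈{4}] r3c1 has the single candidate 4, so r3c1=4.
Step 28. [r7c5∈{7}] nothing but 7 survives at r7c5 ⇒ r7c5=7.
Step 29. [r9c8∈{1}] r9c8's peers cover all but 1 ⇒ r9c8=1.
Step 30. [r5c4∈{4}] nothing but 4 survives at r5c4, so r5c4=4.
Step 31. [r6c6∈{9}] nothing but 9 survives at r6c6. So r6c6=9.
Step 32. [r6c4∈{8}] only 8 remains possible at r6c4, so r6c4=8.
Step 33. [r5c1∈{5}] r5c1 has the single candidate 5. So r5c1=5.
Step 34. [r9c3∈{9}] r9c3 has the single candidate 9. So r9c3=9.
Step 35. [r6c2∈{2}] nothing but 2 survives at r6c2. So r6c2=2.
Step 36. [r2c9∈{5}] r2c9 has the single candidate 5, so r2c9=5.

Answer: 2 6 5 3 4 8 9 7 1 / 3 9 8 2 1 7 6 4 5 / 4 1 7 6 9 5 3 8 2 / 9 4 6 7 5 1 8 2 3 / 5 8 1 4 3 2 7 6 9 / 7 2 3 8 6 9 1 5 4 / 1 5 4 9 7 6 2 3 8 / 6 3 2 1 8 4 5 9 7 / 8 7 9 5 2 3 4 1 6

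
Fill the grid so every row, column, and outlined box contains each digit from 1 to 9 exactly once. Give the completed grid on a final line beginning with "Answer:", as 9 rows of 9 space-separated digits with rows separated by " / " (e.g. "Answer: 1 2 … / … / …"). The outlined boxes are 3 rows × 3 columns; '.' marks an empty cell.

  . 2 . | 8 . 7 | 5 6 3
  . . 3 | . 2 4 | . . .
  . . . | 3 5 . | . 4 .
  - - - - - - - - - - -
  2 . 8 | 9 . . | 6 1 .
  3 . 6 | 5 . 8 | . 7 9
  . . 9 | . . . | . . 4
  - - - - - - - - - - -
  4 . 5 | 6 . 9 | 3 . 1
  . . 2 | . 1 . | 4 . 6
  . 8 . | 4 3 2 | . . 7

Step 1. [r7c2∈{7}] r7c2 has the single candidate 7. So r7c2=7.
Step 2. [r6c1∈{1,5,7}] r6c1 is the only open cell in box 4 admitting 7, so r6c1=7.
Step 3. [r8c1∈{9}] r8c1 is down to just 9, so r8c1=9.
Step 4. [r1c1∈{1}] r1c1 has the single candidate 1. So r1c1=1.
Step 5. [r2c9∈{8}] only 8 remains possible at r2c9 ⇒ r2c9=8.
Step 6. [r6c8∈{2,3,5,8}] across col 8, 3 lands solely at r6c8 ⇒ r6c8=3.
Step 7. [r3c6∈{1,6}] 6 has one home in box 2: r3c6. So r3c6=6.
Step 8. [r3c7∈{1,2,7,9}] r3c7 is the only open cell in row 3 admitting 1 ⇒ r3c7=1.
Step 9. [r2c2∈{5,6,9}] r2c2 is the only open cell in col 2 admitting 6 ⇒ r2c2=6.
Step 10. [r6c6∈{1}] r6c6 has the single candidate 1 ⇒ r6c6=1.
Step 11. [r9c7∈{9}] r9c7 has the single candidate 9, so r9c7=9.
Step 12. [r8c8∈{5,8}] 8 has one home in row 8: r8c8. So r8c8=8.
Step 13. [r5c5∈{4}] r5c5 is down to just 4. So r5c5=4.
Step 14. [r6c7∈{2,8}] in row 6, 8 fits only at r6c7, so r6c7=8.
Step 15. [r6c2∈{5}] r6c2 has the single candidate 5, so r6c2=5.
Step 16. [r9c8∈{5}] r9c8 is down to just 5, so r9c8=5.
Step 17. [r4c9∈{5}] r4c9's peers cover all but 5 ⇒ r4c9=5.
Step 18. [r1c5∈{9}] nothing but 9 survives at r1c5, so r1c5=9.
Step 19. [r8c4∈{7}] r8c4's peers cover all but 7, so r8c4=7.
Step 20. [r4c5∈{7}] nothing but 7 survives at r4c5. So r4c5=7.
Step 21. [r2c1∈{5}] r2c1 has the single candidate 5, so r2c1=5.
Step 22. [r8c2∈{3}] nothing but 3 survives at r8c2 ⇒ r8c2=3.
Step 23. [r3c9∈{2}] r3c9 has the single candidate 2. So r3c9=2.
Step 24. [r2c7∈{7}] nothing but 7 survives at r2c7, so r2c7=7.
Step 25. [r5c2∈{1}] only 1 remains possible at r5c2, so r5c2=1.
Step 26. [r4c2∈{4}] r4c2 has the single candidate 4 ⇒ r4c2=4.
Step 27. [r6c5∈{6}] r6c5 has the single candidate 6. So r6c5=6.
Step 28. [r2c4∈{1}] r2c4 has the single candidate 1. So r2c4=1.
Step 29. [r2c8∈{9}] nothing but 9 survives at r2c8 ⇒ r2c8=9.
Step 30. [r3c2∈{9}] r3c2 is down to just 9, so r3c2=9.
Step 31. [r5c7∈{2}] r5c7 is down to just 2, so r5c7=2.
Step 32. [r3c1∈{8}] only 8 remains possible at r3c1, so r3c1=8.
Step 33. [r3c3∈{7}] nothing but 7 survives at r3c3. So r3c3=7.
Step 34. [r8c6∈{5}] only 5 remains possible at r8c6. So r8c6=5.
Step 35. [r1c3∈{4}] only 4 remains possible at r1c3, so r1c3=4.
Step 36. [r7c5∈{8}] r7c5's peers cover all but 8, so r7c5=8.
Step 37. [r7c8∈{2}] nothing but 2 survives at r7c8, so r7c8=2.
Step 38. [r9c1∈{6}] r9c1 has the single candidate 6 ⇒ r9c1=6.
Step 39. [r4c6∈{3}] nothing but 3 survives at r4c6 ⇒ r4c6=3.
Step 40. [r6c4∈{2}] r6c4 has the single candidate 2 ⇒ r6c4=2.
Step 41. [r9c3∈{1}] r9c3's peers cover all but 1, so r9c3=1.

Answer: 1 2 4 8 9 7 5 6 3 / 5 6 3 1 2 4 7 9 8 / 8 9 7 3 5 6 1 4 2 / 2 4 8 9 7 3 6 1 5 / 3 1 6 5 4 8 2 7 9 / 7 5 9 2 6 1 8 3 4 / 4 7 5 6 8 9 3 2 1 / 9 3 2 7 1 5 4 8 6 / 6 8 1 4 3 2 9 5 7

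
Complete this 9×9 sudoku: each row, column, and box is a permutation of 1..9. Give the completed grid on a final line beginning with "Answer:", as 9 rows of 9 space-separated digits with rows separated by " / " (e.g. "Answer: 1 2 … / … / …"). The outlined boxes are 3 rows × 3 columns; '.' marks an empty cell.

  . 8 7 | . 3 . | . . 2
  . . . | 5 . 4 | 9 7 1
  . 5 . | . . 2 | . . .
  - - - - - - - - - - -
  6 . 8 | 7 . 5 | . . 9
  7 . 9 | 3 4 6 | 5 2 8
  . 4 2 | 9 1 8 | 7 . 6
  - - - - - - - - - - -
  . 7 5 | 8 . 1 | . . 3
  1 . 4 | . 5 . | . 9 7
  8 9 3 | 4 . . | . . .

Step 1. [r3c9∈{4}] r3c9 is down to just 4 ⇒ r3c9=4.
Step 2. [r1c7∈{6}] r1c7 is down to just 6, so r1c7=6.
Step 3. [r8c4∈{2,6}] r8c4 is the only open cell in col 4 admitting 2 ⇒ r8c4=2.
Step 4. [r3c4∈{1,6}] r3c4 is the only open cell in col 4 admitting 6 ⇒ r3c4=6.
Step 5. [r6c8∈{3}] r6c8's peers cover all but 3 ⇒ r6c8=3.
Step 6. [r3c5∈{7,8,9}] in row 3, 7 fits only at r3c5. So r3c5=7.
Step 7. [r2c2∈{2,3,6}] col 2 places 2 nowhere but r2c2, so r2c2=2.
Step 8. [r3c1∈{3,9}] 9 has one home in row 3: r3c1, so r3c1=9.
Step 9. [r9c7∈{1,2}] in row 9, 2 fits only at r9c7, so r9c7=2.
Step 10. [r9c8∈{1,5,6}] 1 has one home in row 9: r9c8 ⇒ r9c8=1.
Step 11. [r4c8∈{4}] r4c8 has the single candidate 4 ⇒ r4c8=4.
Step 12. [r7c5∈{6,9}] across row 7, 9 lands solely at r7c5. So r7c5=9.
Step 13. [r3c7∈{3,8}] row 3 places 3 nowhere but r3c7 ⇒ r3c7=3.
Step 14. [r5c2∈{1}] only 1 remains possible at r5c2, so r5c2=1.
Step 15. [r9c6∈{7}] nothing but 7 survives at r9c6 ⇒ r9c6=7.
Step 16. [r3c8∈{8}] r3c8 has the single candidate 8, so r3c8=8.
Step 17. [r2c3∈{6}] r2c3's peers cover all but 6. So r2c3=6.
Step 18. [r8c7∈{8}] nothing but 8 survives at r8c7. So r8c7=8.
Step 19. [r1c6∈{9}] only 9 remains possible at r1c6. So r1c6=9.
Step 20. [r4c5∈{2}] nothing but 2 survives at r4c5, so r4c5=2.
Step 21. [r8c6∈{3}] r8c6 has the single candidate 3, so r8c6=3.
Step 22. [r1c4∈{1}] r1c4 has the single candidate 1. So r1c4=1.
Step 23. [r3c3∈{1}] r3c3 is down to just 1, so r3c3=1.
Step 24. [r4c7∈{1}] nothing but 1 survives at r4c7. So r4c7=1.
Step 25. [r1c8∈{5}] nothing but 5 survives at r1c8, so r1c8=5.
Step 26. [r6c1∈{5}] only 5 remains possible at r6c1, so r6c1=5.
Step 27. [r4c2∈{3}] nothing but 3 survives at r4c2. So r4c2=3.
Step 28. [r9c5∈{6}] only 6 remains possible at r9c5 ⇒ r9c5=6.
Step 29. [r7c1∈{2}] r7c1 is down to just 2. So r7c1=2.
Step 30. [r8c2∈{6}] r8c2 is down to just 6. So r8c2=6.
Step 31. [r7c7∈{4}] r7c7 is down to just 4 ⇒ r7c7=4.
Step 32. [r7c8∈{6}] only 6 remains possible at r7c8 ⇒ r7c8=6.
Step 33. [r1c1∈{4}] only 4 remains possible at r1c1, so r1c1=4.
Step 34. [r2c1∈{3}] nothing but 3 survives at r2c1, so r2c1=3.
Step 35. [r2c5∈{8}] nothing but 8 survives at r2c5. So r2c5=8.
Step 36. [r9c9∈{5}] r9c9 is down to just 5 ⇒ r9c9=5.

Answer: 4 8 7 1 3 9 6 5 2 / 3 2 6 5 8 4 9 7 1 / 9 5 1 6 7 2 3 8 4 / 6 3 8 7 2 5 1 4 9 / 7 1 9 3 4 6 5 2 8 / 5 4 2 9 1 8 7 3 6 / 2 7 5 8 9 1 4 6 3 / 1 6 4 2 5 3 8 9 7 / 8 9 3 4 6 7 2 1 5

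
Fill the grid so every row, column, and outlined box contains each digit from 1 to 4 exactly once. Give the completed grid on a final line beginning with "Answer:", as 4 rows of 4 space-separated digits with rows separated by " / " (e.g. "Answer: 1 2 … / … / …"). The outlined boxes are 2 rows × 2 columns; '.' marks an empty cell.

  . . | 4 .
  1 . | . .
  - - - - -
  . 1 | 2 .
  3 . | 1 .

Step 1. [r4c2∈{2,4}] 2 has one home in row 4: r4c2, so r4c2=2.
Step 2. [r2c3∈{3}] r2c3 is down to just 3. So r2c3=3.
Step 3. [r1c4∈{1,2}] 1 has one home in row 1: r1c4. So r1c4=1.
Step 4. [r3c1∈{4}] r3c1 has the single candidate 4. So r3c1=4.
Step 5. [r4c4∈{4}] r4c4 has the single candidate 4, so r4c4=4.
Step 6. [r2c2∈{4}] r2c2 is down to just 4, so r2c2=4.
Step 7. [r1c1∈{2}] only 2 remains possible at r1c1 ⇒ r1c1=2.
Step 8. [r2c4∈{2}] only 2 remains possible at r2c4, so r2c4=2.
Step 9. [r3c4∈{3}] r3c4's peers cover all but 3, so r3c4=3.
Step 10. [r1c2∈{3}] r1c2 has the single candidate 3, so r1c2=3.

Answer: 2 3 4 1 / 1 4 3 2 / 4 1 2 3 / 3 2 1 4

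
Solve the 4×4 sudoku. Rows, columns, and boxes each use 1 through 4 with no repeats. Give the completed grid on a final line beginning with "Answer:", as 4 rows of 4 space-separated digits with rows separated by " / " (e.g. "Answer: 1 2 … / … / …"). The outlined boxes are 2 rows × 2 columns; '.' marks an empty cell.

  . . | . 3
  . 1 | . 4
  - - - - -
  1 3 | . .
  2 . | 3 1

Step 1. [r2c3∈{2}] only 2 remains possible at r2c3. So r2c3=2.
Step 2. [r4c2∈{4}] r4c2 has the single candidate 4 ⇒ r4c2=4.
Step 3. [r3c3∈{4}] only 4 remains possible at r3c3 ⇒ r3c3=4.
Step 4. [r3c4∈{2}] r3c4 has the single candidate 2 ⇒ r3c4=2.
Step 5. [r1c2∈{2}] only 2 remains possible at r1c2, so r1c2=2.
Step 6. [r1c3∈{1}] r1c3 has the single candidate 1. So r1c3=1.
Step 7. [r2c1∈{3}] r2c1 is down to just 3, so r2c1=3.
Step 8. [r1c1∈{4}] r1c1 is down to just 4 ⇒ r1c1=4.

Answer: 4 2 1 3 / 3 1 2 4 / 1 3 4 2 / 2 4 3 1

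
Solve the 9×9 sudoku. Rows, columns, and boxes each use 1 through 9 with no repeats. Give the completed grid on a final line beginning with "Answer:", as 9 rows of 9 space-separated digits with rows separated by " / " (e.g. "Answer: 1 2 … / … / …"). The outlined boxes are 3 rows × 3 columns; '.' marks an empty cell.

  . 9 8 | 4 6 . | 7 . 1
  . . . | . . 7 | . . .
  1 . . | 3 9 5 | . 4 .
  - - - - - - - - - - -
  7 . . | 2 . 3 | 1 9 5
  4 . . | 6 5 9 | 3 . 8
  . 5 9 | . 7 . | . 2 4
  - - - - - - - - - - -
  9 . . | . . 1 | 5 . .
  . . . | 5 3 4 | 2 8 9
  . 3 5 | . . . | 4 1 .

Step 1. [r8c1∈{6}] r8c1 has the single candidate 6 ⇒ r8c1=6.
Step 2. [r2c3∈{2,3,4,6}] in col 3, 3 fits only at r2c3, so r2c3=3.
Step 3. [r6c6∈{8}] r6c6 has the single candidate 8 ⇒ r6c6=8.
Step 4. [r9c1∈{2,8}] r9c1 is the only open cell in col 1 admitting 8. So r9c1=8.
Step 5. [r7c9∈{3,6,7}] 3 has one home in col 9: r7c9. So r7c9=3.
Step 6. [r7c3∈{2,4,7}] 4 has one home in col 3: r7c3. So r7c3=4.
Step 7. [r7c2∈{2,7}] across box 7, 2 lands solely at r7c2 ⇒ r7c2=2.
Step 8. [r2c5∈{1,2,8}] across col 5, 1 lands solely at r2c5, so r2c5=1.
Step 9. [r7c8∈{6,7}] across row 7, 6 lands solely at r7c8, so r7c8=6.
Step 10. [r2c4∈{8}] r2c4's peers cover all but 8. So r2c4=8.
Step 11. [r4c3∈{6}] r4c3 is down to just 6. So r4c3=6.
Step 12. [r2c8∈{5}] r2c8 has the single candidate 5. So r2c8=5.
Step 13. [r2c1∈{2}] r2c1's peers cover all but 2, so r2c1=2.
Step 14. [r2c9∈{6}] r2c9 is down to just 6, so r2c9=6.
Step 15. [r3c3∈{7}] only 7 remains possible at r3c3. So r3c3=7.
Step 16. [r5c2∈{1}] r5c2 is down to just 1, so r5c2=1.
Step 17. [r1c6∈{2}] only 2 remains possible at r1c6. So r1c6=2.
Step 18. [r9c9∈{7}] r9c9 has the single candidate 7, so r9c9=7.
Step 19. [r3c2∈{6}] r3c2 is down to just 6, so r3c2=6.
Step 20. [r4c2∈{8}] r4c2's peers cover all but 8. So r4c2=8.
Step 21. [r1c8∈{3}] only 3 remains possible at r1c8, so r1c8=3.
Step 22. [r8c2∈{7}] r8c2's peers cover all but 7 ⇒ r8c2=7.
Step 23. [r9c5∈{2}] nothing but 2 survives at r9c5 ⇒ r9c5=2.
Step 24. [r2c2∈{4}] nothing but 4 survives at r2c2. So r2c2=4.
Step 25. [r3c9∈{2}] r3c9 is down to just 2 ⇒ r3c9=2.
Step 26. [r7c5∈{8}] nothing but 8 survives at r7c5, so r7c5=8.
Step 27. [r6c4∈{1}] only 1 remains possible at r6c4, so r6c4=1.
Step 28. [r6c1∈{3}] r6c1 is down to just 3. So r6c1=3.
Step 29. [r2c7∈{9}] r2c7 has the single candidate 9. So r2c7=9.
Step 30. [r9c6∈{6}] r9c6 has the single candidate 6, so r9c6=6.
Step 31. [r5c8∈{7}] nothing but 7 survives at r5c8, so r5c8=7.
Step 32. [r3c7∈{8}] only 8 remains possible at r3c7 ⇒ r3c7=8.
Step 33. [r1c1∈{5}] r1c1 has the single candidate 5. So r1c1=5.
Step 34. [r9c4∈{9}] only 9 remains possible at r9c4. So r9c4=9.
Step 35. [r6c7∈{6}] r6c7's peers cover all but 6 ⇒ r6c7=6.
Step 36. [r8c3∈{1}] nothing but 1 survives at r8c3 ⇒ r8c3=1.
Step 37. [r4c5∈{4}] only 4 remains possible at r4c5. So r4c5=4.
Step 38. [r5c3∈{2}] r5c3's peers cover all but 2, so r5c3=2.
Step 39. [r7c4∈{7}] nothing but 7 survives at r7c4, so r7c4=7.

Answer: 5 9 8 4 6 2 7 3 1 / 2 4 3 8 1 7 9 5 6 / 1 6 7 3 9 5 8 4 2 / 7 8 6 2 4 3 1 9 5 / 4 1 2 6 5 9 3 7 8 / 3 5 9 1 7 8 6 2 4 / 9 2 4 7 8 1 5 6 3 / 6 7 1 5 3 4 2 8 9 / 8 3 5 9 2 6 4 1 7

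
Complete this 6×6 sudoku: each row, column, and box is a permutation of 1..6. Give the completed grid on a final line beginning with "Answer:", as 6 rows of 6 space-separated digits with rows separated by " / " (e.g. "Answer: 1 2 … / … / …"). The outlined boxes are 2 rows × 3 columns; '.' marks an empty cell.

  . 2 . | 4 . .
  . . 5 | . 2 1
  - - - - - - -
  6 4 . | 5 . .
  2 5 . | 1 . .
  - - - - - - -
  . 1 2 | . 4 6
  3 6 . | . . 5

Step 1. [r3c5∈{3}] r3c5's peers cover all but 3 ⇒ r3c5=3.
Step 2. [r1c3∈{1,3,6}] 6 has one home in col 3: r1c3 ⇒ r1c3=6.
Step 3. [r2c4∈{3,6}] across row 2, 6 lands solely at r2c4 ⇒ r2c4=6.
Step 4. [r2c2∈{3}] nothing but 3 survives at r2c2. So r2c2=3.
Step 5. [r6c4∈{2}] only 2 remains possible at r6c4. So r6c4=2.
Step 6. [r1c6∈{3}] nothing but 3 survives at r1c6 ⇒ r1c6=3.
Step 7. [r4c3∈{3}] only 3 remains possible at r4c3. So r4c3=3.
Step 8. [r4c5∈{6}] r4c5's peers cover all but 6 ⇒ r4c5=6.
Step 9. [r2c1∈{4}] r2c1 has the single candidate 4. So r2c1=4.
Step 10. [r3c6∈{2}] r3c6 has the single candidate 2 ⇒ r3c6=2.
Step 11. [r4c6∈{4}] only 4 remains possible at r4c6, so r4c6=4.
Step 12. [r1c1∈{1}] r1c1 has the single candidate 1, so r1c1=1.
Step 13. [r6c3∈{4}] r6c3 is down to just 4 ⇒ r6c3=4.
Step 14. [r5c1∈{5}] r5c1 has the single candidate 5. So r5c1=5.
Step 15. [r3c3∈{1}] r3c3's peers cover all but 1 ⇒ r3c3=1.
Step 16. [r5c4∈{3}] r5c4's peers cover all but 3, so r5c4=3.
Step 17. [r1c5∈{5}] r1c5 has the single candidate 5 ⇒ r1c5=5.
Step 18. [r6c5∈{1}] r6c5 has the single candidate 1, so r6c5=1.

Answer: 1 2 6 4 5 3 / 4 3 5 6 2 1 / 6 4 1 5 3 2 / 2 5 3 1 6 4 / 5 1 2 3 4 6 / 3 6 4 2 1 5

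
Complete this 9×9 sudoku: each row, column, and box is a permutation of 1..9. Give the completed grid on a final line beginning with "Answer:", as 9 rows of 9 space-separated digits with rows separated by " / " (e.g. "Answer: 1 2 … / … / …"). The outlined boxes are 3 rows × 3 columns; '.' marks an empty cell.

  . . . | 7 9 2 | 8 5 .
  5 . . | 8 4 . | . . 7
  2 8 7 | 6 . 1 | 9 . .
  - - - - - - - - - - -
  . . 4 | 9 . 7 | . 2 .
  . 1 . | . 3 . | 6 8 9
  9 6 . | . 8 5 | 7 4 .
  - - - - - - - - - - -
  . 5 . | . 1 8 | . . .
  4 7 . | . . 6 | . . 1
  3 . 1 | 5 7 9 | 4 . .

Step 1. [r3c8∈{3}] r3c8 has the single candidate 3 ⇒ r3c8=3.
Step 2. [r4c2∈{3}] nothing but 3 survives at r4c2. So r4c2=3.
Step 3. [r7c1∈{6}] r7c1 has the single candidate 6, so r7c1=6.
Step 4. [r6c3∈{2}] r6c3 has the single candidate 2. So r6c3=2.
Step 5. [r7c4∈{2,3,4}] 4 has one home in row 7: r7c4, so r7c4=4.
Step 6. [r2c7∈{1,2}] in row 2, 2 fits only at r2c7. So r2c7=2.
Step 7. [r7c3∈{9}] r7c3 has the single candidate 9 ⇒ r7c3=9.
Step 8. [r7c9∈{2,3}] row 7 places 2 nowhere but r7c9. So r7c9=2.
Step 9. [r1c3∈{3,6}] across row 1, 3 lands solely at r1c3 ⇒ r1c3=3.
Step 10. [r1c9∈{4,6}] across row 1, 6 lands solely at r1c9. So r1c9=6.
Step 11. [r8c7∈{3,5}] 5 has one home in row 8: r8c7. So r8c7=5.
Step 12. [r8c5∈{2}] r8c5's peers cover all but 2 ⇒ r8c5=2.
Step 13. [r4c9∈{5}] r4c9 has the single candidate 5. So r4c9=5.
Step 14. [r4c7∈{1}] r4c7 has the single candidate 1 ⇒ r4c7=1.
Step 15. [r2c3∈{6}] nothing but 6 survives at r2c3 ⇒ r2c3=6.
Step 16. [r2c2∈{9}] only 9 remains possible at r2c2. So r2c2=9.
Step 17. [r8c8∈{9}] r8c8 has the single candidate 9. So r8c8=9.
Step 18. [r7c7∈{3}] r7c7 has the single candidate 3. So r7c7=3.
Step 19. [r6c4∈{1}] nothing but 1 survives at r6c4. So r6c4=1.
Step 20. [r6c9∈{3}] r6c9's peers cover all but 3 ⇒ r6c9=3.
Step 21. [r7c8∈{7}] r7c8 has the single candidate 7. So r7c8=7.
Step 22. [r1c1∈{1}] r1c1 has the single candidate 1, so r1c1=1.
Step 23. [r1c2∈{4}] r1c2's peers cover all but 4, so r1c2=4.
Step 24. [r9c9∈{8}] only 8 remains possible at r9c9. So r9c9=8.
Step 25. [r2c8∈{1}] r2c8 is down to just 1. So r2c8=1.
Step 26. [r5c3∈{5}] only 5 remains possible at r5c3, so r5c3=5.
Step 27. [r3c5∈{5}] only 5 remains possible at r3c5, so r3c5=5.
Step 28. [r9c2∈{2}] r9c2 is down to just 2, so r9c2=2.
Step 29. [r4c5∈{6}] nothing but 6 survives at r4c5, so r4c5=6.
Step 30. [r5c6∈{4}] r5c6 has the single candidate 4 ⇒ r5c6=4.
Step 31. [r2c6∈{3}] only 3 remains possible at r2c6. So r2c6=3.
Step 32. [r4c1∈{8}] r4c1 is down to just 8 ⇒ r4c1=8.
Step 33. [r5c1∈{7}] r5c1 has the single candidate 7, so r5c1=7.
Step 34. [r8c3∈{8}] nothing but 8 survives at r8c3, so r8c3=8.
Step 35. [r3c9∈{4}] only 4 remains possible at r3c9 ⇒ r3c9=4.
Step 36. [r8c4∈{3}] only 3 remains possible at r8c4, so r8c4=3.
Step 37. [r9c8∈{6}] nothing but 6 survives at r9c8. So r9c8=6.
Step 38. [r5c4∈{2}] only 2 remains possible at r5c4 ⇒ r5c4=2.

Answer: 1 4 3 7 9 2 8 5 6 / 5 9 6 8 4 3 2 1 7 / 2 8 7 6 5 1 9 3 4 / 8 3 4 9 6 7 1 2 5 / 7 1 5 2 3 4 6 8 9 / 9 6 2 1 8 5 7 4 3 / 6 5 9 4 1 8 3 7 2 / 4 7 8 3 2 6 5 9 1 / 3 2 1 5 7 9 4 6 8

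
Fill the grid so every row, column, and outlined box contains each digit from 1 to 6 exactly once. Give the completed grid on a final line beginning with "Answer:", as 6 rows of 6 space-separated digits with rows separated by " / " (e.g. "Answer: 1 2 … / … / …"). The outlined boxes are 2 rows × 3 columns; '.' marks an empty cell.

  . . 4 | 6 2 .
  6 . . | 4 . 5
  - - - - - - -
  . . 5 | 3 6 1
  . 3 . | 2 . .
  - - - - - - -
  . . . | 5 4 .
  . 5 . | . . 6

Step 1. [r6c1∈{1,2,3,4}] across row 6, 4 lands solely at r6c1, so r6c1=4.
Step 2. [r6c3∈{1,2,3}] 2 has one home in row 6: r6c3, so r6c3=2.
Step 3. [r2c5∈{1,3}] r2c5 is the only open cell in box 2 admitting 1 ⇒ r2c5=1.
Step 4. [r4c1∈{1}] r4c1 is down to just 1, so r4c1=1.
Step 5. [r5c1∈{3}] nothing but 3 survives at r5c1. So r5c1=3.
Step 6. [r5c2∈{1,6}] r5c2 is the only open cell in col 2 admitting 6. So r5c2=6.
Step 7. [r3c1∈{2}] only 2 remains possible at r3c1, so r3c1=2.
Step 8. [r4c5∈{5}] nothing but 5 survives at r4c5 ⇒ r4c5=5.
Step 9. [r5c6∈{2}] r5c6 is down to just 2 ⇒ r5c6=2.
Step 10. [r3c2∈{4}] r3c2's peers cover all but 4. So r3c2=4.
Step 11. [r1c2∈{1}] r1c2 has the single candidate 1 ⇒ r1c2=1.
Step 12. [r2c2∈{2}] only 2 remains possible at r2c2. So r2c2=2.
Step 13. [r6c5∈{3}] r6c5 has the single candidate 3. So r6c5=3.
Step 14. [r4c3∈{6}] r4c3's peers cover all but 6. So r4c3=6.
Step 15. [r4c6∈{4}] nothing but 4 survives at r4c6. So r4c6=4.
Step 16. [r1c1∈{5}] nothing but 5 survives at r1c1, so r1c1=5.
Step 17. [r6c4∈{1}] nothing but 1 survives at r6c4 ⇒ r6c4=1.
Step 18. [r5c3∈{1}] r5c3's peers cover all but 1. So r5c3=1.
Step 19. [r1c6∈{3}] r1c6 is down to just 3. So r1c6=3.
Step 20. [r2c3∈{3}] nothing but 3 survives at r2c3. So r2c3=3.

Answer: 5 1 4 6 2 3 / 6 2 3 4 1 5 / 2 4 5 3 6 1 / 1 3 6 2 5 4 / 3 6 1 5 4 2 / 4 5 2 1 3 6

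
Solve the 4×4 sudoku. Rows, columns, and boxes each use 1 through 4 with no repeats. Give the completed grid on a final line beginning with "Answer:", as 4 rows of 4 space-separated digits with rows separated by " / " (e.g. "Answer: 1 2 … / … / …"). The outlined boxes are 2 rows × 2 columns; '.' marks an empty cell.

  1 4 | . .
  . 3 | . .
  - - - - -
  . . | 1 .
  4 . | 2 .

Step 1. [r3c4∈{3,4}] r3c4 is the only open cell in row 3 admitting 4, so r3c4=4.
Step 2. [r2c1∈{2}] r2c1 is down to just 2, so r2c1=2.
Step 3. [r1c3∈{3}] only 3 remains possible at r1c3 ⇒ r1c3=3.
Step 4. [r2c3∈{4}] only 4 remains possible at r2c3, so r2c3=4.
Step 5. [r3c1∈{3}] r3c1 is down to just 3. So r3c1=3.
Step 6. [r4c2∈{1}] r4c2 has the single candidate 1, so r4c2=1.
Step 7. [r4c4∈{3}] only 3 remains possible at r4c4, so r4c4=3.
Step 8. [r1c4∈{2}] r1c4 is down to just 2. So r1c4=2.
Step 9. [r3c2∈{2}] r3c2 has the single candidate 2. So r3c2=2.
Step 10. [r2c4∈{1}] nothing but 1 survives at r2c4, so r2c4=1.

Answer: 1 4 3 2 / 2 3 4 1 / 3 2 1 4 / 4 1 2 3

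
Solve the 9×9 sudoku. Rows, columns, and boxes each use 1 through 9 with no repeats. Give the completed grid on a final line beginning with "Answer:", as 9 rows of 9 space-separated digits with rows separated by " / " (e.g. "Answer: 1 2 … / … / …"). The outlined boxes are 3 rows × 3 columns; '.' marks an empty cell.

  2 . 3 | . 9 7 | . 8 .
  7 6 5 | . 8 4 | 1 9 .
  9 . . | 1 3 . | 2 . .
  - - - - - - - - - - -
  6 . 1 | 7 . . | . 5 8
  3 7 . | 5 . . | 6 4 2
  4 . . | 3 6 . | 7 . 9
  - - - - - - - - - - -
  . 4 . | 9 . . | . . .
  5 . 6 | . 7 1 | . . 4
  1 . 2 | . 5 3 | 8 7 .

Step 1. [r9c9∈{6}] nothing but 6 survives at r9c9, so r9c9=6.
Step 2. [r6c3∈{8}] r6c3 has the single candidate 8. So r6c3=8.
Step 3. [r8c2∈{3,8,9}] r8c2 is the only open cell in col 2 admitting 3 ⇒ r8c2=3.
Step 4. [r7c5∈{2}] only 2 remains possible at r7c5 ⇒ r7c5=2.
Step 5. [r7c8∈{1,3}] r7c8 is the only open cell in col 8 admitting 3 ⇒ r7c8=3.
Step 6. [r1c9∈{5}] r1c9's peers cover all but 5 ⇒ r1c9=5.
Step 7. [r7c6∈{6,8}] 6 has one home in row 7: r7c6 ⇒ r7c6=6.
Step 8. [r5c3∈{9}] r5c3's peers cover all but 9 ⇒ r5c3=9.
Step 9. [r6c6∈{2}] r6c6's peers cover all but 2. So r6c6=2.
Step 10. [r8c8∈{2}] r8c8's peers cover all but 2. So r8c8=2.
Step 11. [r9c4∈{4}] r9c4 has the single candidate 4, so r9c4=4.
Step 12. [r7c7∈{5}] only 5 remains possible at r7c7 ⇒ r7c7=5.
Step 13. [r4c6∈{9}] only 9 remains possible at r4c6, so r4c6=9.
Step 14. [r5c6∈{8}] nothing but 8 survives at r5c6. So r5c6=8.
Step 15. [r8c7∈{9}] r8c7 is down to just 9 ⇒ r8c7=9.
Step 16. [r3c8∈{6}] only 6 remains possible at r3c8 ⇒ r3c8=6.
Step 17. [r8c4∈{8}] r8c4 has the single candidate 8 ⇒ r8c4=8.
Step 18. [r6c8∈{1}] r6c8 is down to just 1. So r6c8=1.
Step 19. [r7c1∈{8}] nothing but 8 survives at r7c1. So r7c1=8.
Step 20. [r3c6∈{5}] r3c6 has the single candidate 5, so r3c6=5.
Step 21. [r5c5∈{1}] r5c5 is down to just 1. So r5c5=1.
Step 22. [r2c4∈{2}] nothing but 2 survives at r2c4, so r2c4=2.
Step 23. [r3c3∈{4}] r3c3 has the single candidate 4. So r3c3=4.
Step 24. [r7c3∈{7}] r7c3's peers cover all but 7 ⇒ r7c3=7.
Step 25. [r1c7∈{4}] r1c7 has the single candidate 4. So r1c7=4.
Step 26. [r1c4∈{6}] r1c4 has the single candidate 6, so r1c4=6.
Step 27. [r6c2∈{5}] r6c2 is down to just 5, so r6c2=5.
Step 28. [r9c2∈{9}] r9c2 is down to just 9. So r9c2=9.
Step 29. [r2c9∈{3}] r2c9 has the single candidate 3 ⇒ r2c9=3.
Step 30. [r4c5∈{4}] r4c5's peers cover all but 4. So r4c5=4.
Step 31. [r7c9∈{1}] only 1 remains possible at r7c9, so r7c9=1.
Step 32. [r4c7∈{3}] only 3 remains possible at r4c7, so r4c7=3.
Step 33. [r1c2∈{1}] nothing but 1 survives at r1c2 ⇒ r1c2=1.
Step 34. [r3c2∈{8}] only 8 remains possible at r3c2. So r3c2=8.
Step 35. [r3c9∈{7}] only 7 remains possible at r3c9. So r3c9=7.
Step 36. [r4c2∈{2}] r4c2 has the single candidate 2. So r4c2=2.

Answer: 2 1 3 6 9 7 4 8 5 / 7 6 5 2 8 4 1 9 3 / 9 8 4 1 3 5 2 6 7 / 6 2 1 7 4 9 3 5 8 / 3 7 9 5 1 8 6 4 2 / 4 5 8 3 6 2 7 1 9 / 8 4 7 9 2 6 5 3 1 / 5 3 6 8 7 1 9 2 4 / 1 9 2 4 5 3 8 7 6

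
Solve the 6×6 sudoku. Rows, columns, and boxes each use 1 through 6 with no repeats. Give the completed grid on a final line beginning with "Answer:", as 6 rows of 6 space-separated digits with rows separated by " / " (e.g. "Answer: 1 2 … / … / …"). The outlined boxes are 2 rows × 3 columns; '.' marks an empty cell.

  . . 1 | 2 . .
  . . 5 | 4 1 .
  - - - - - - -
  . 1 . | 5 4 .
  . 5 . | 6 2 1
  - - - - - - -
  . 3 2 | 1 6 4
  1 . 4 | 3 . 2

Step 1. [r1c5∈{3,5}] 3 has one home in col 5: r1c5, so r1c5=3.
Step 2. [r2c1∈{2,3,6}] in row 2, 3 fits only at r2c1 ⇒ r2c1=3.
Step 3. [r1c2∈{4,6}] across col 2, 4 lands solely at r1c2. So r1c2=4.
Step 4. [r1c1∈{6}] r1c1's peers cover all but 6. So r1c1=6.
Step 5. [r4c3∈{3}] r4c3 is down to just 3, so r4c3=3.
Step 6. [r5c1∈{5}] nothing but 5 survives at r5c1. So r5c1=5.
Step 7. [r1c6∈{5}] r1c6 is down to just 5, so r1c6=5.
Step 8. [r3c6∈{3}] r3c6 is down to just 3. So r3c6=3.
Step 9. [r3c3∈{6}] nothing but 6 survives at r3c3, so r3c3=6.
Step 10. [r6c2∈{6}] only 6 remains possible at r6c2, so r6c2=6.
Step 11. [r4c1∈{4}] r4c1 is down to just 4 ⇒ r4c1=4.
Step 12. [r3c1∈{2}] only 2 remains possible at r3c1, so r3c1=2.
Step 13. [r2c6∈{6}] only 6 remains possible at r2c6. So r2c6=6.
Step 14. [r2c2∈{2}] nothing but 2 survives at r2c2, so r2c2=2.
Step 15. [r6c5∈{5}] r6c5's peers cover all but 5 ⇒ r6c5=5.

Answer: 6 4 1 2 3 5 / 3 2 5 4 1 6 / 2 1 6 5 4 3 / 4 5 3 6 2 1 / 5 3 2 1 6 4 / 1 6 4 3 5 2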